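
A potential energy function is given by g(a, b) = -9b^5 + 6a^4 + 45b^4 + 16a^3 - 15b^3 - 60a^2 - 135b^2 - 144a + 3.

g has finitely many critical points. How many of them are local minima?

g separates as a function of a plus a function of b, so ∇g=0 decouples.
∂g/∂a = 24(a - 2)(a + 1)(a + 3) = 0 at a ∈ {-3, -1, 2}; ∂g/∂b = -45b(b - 3)(b - 2)(b + 1) = 0 at b ∈ {-1, 0, 2, 3}.
The Hessian is diagonal: diag(g_aa, g_bb). Second derivatives: g_aa(-3)=240, g_aa(-1)=-144, g_aa(2)=360; g_bb(-1)=540, g_bb(0)=-270, g_bb(2)=270, g_bb(3)=-540.
Local minima occur where both diagonal entries positive: (-3, -1), (-3, 2), (2, -1), (2, 2). Count: 4.

4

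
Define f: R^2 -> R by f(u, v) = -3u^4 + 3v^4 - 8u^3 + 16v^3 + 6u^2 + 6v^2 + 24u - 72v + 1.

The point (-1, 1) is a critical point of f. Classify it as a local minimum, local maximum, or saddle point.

local minimum

The mixed partial ∂²f/∂u∂v is 0, so the Hessian at any point is diag(f_uu, f_vv) = diag(12(-3u^2 - 4u + 1), 12(3v^2 + 8v + 1)).
At (-1, 1): H = diag(24, 144).
Both eigenvalues are positive, so H is positive definite: a local minimum.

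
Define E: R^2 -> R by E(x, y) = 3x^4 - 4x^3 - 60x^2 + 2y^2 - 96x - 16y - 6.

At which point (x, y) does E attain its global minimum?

(4, 4)

E(x,y) separates as P(x) + Q(y) − 6, so its minimum is min P + min Q − 6.
P'(x) = 12(x - 4)(x + 1)(x + 2) vanishes at x ∈ {-2, -1, 4}; Q'(y) = 4y - 16 vanishes at y ∈ {4}.
Local minima of P (where P''>0): P(-2)=32, P(4)=-832. Local minima of Q: Q(4)=-32.
So the global minimum of E is P(4) + Q(4) − 6 = -832 − 32 − 6 = -870, attained at (4, 4).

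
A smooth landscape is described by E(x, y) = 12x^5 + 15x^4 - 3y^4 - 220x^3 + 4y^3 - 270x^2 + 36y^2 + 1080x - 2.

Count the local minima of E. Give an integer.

E separates as a function of x plus a function of y, so ∇E=0 decouples.
∂E/∂x = 60(x - 3)(x - 1)(x + 2)(x + 3) = 0 at x ∈ {-3, -2, 1, 3}; ∂E/∂y = -12y(y - 3)(y + 2) = 0 at y ∈ {-2, 0, 3}.
The Hessian is diagonal: diag(E_xx, E_yy). Second derivatives: E_xx(-3)=-1440, E_xx(-2)=900, E_xx(1)=-1440, E_xx(3)=3600; E_yy(-2)=-120, E_yy(0)=72, E_yy(3)=-180.
Local minima occur where both diagonal entries positive: (-2, 0), (3, 0). Count: 2.

2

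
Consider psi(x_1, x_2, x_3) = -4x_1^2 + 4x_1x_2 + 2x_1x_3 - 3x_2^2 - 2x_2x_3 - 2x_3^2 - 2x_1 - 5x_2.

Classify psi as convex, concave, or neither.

concave

psi is quadratic, so its Hessian is the constant matrix H = [[-8, 4, 2], [4, -6, -2], [2, -2, -4]].
Leading principal minors: -8, 32, -104.
Signs alternate −, +, − ⇒ H ≺ 0 ⇒ concave.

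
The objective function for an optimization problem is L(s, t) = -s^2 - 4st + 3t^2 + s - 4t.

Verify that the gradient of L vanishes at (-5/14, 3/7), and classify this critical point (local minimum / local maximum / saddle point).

saddle point

∇L = (-2s - 4t + 1, -4s + 6t - 4); substituting (-5/14, 3/7) gives ∇L = (0, 0), so (-5/14, 3/7) is indeed a critical point.
The Hessian of L is constant: H = [[-2, -4], [-4, 6]].
det(H) = (-2)·6 − (-4)² = -28.
Since det(H) < 0, H is indefinite and the critical point is a saddle point.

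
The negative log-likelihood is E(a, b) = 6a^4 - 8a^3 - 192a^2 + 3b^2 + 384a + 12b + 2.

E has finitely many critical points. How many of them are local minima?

2

E separates as a function of a plus a function of b, so ∇E=0 decouples.
∂E/∂a = 24(a - 4)(a - 1)(a + 4) = 0 at a ∈ {-4, 1, 4}; ∂E/∂b = 6(b + 2) = 0 at b ∈ {-2}.
The Hessian is diagonal: diag(E_aa, E_bb). Second derivatives: E_aa(-4)=960, E_aa(1)=-360, E_aa(4)=576; E_bb(-2)=6.
Local minima occur where both diagonal entries positive: (-4, -2), (4, -2). Count: 2.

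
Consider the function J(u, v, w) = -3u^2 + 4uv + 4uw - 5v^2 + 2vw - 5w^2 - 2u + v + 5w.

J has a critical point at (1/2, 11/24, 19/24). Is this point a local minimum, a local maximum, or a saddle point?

The Hessian is constant: H = [[-6, 4, 4], [4, -10, 2], [4, 2, -10]].
Leading principal minors: Δ₁ = -6, Δ₂ = 44, Δ₃ = -192.
The minors alternate sign starting negative (−, +, −), so H is negative definite: a local maximum.

local maximum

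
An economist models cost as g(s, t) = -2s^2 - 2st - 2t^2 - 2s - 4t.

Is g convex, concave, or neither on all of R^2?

concave

g is quadratic, so its Hessian is the constant matrix H = [[-4, -2], [-2, -4]].
det(H) = 12, tr(H) = -8.
det(H) > 0 and tr(H) < 0, so H is negative definite everywhere: concave.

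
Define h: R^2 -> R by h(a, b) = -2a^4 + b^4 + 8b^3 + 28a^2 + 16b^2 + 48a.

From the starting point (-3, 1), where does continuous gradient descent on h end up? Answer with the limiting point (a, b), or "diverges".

diverges

h is separable, so gradient descent decouples: a follows -∂h/∂a, b follows -∂h/∂b.
∂h/∂a = -8(a - 3)(a + 1)(a + 2); at a=-3 this is 96, so a decreases.
∂h/∂b = 4b(b + 2)(b + 4); at b=1 this is 60, so b decreases.
The a-coordinate has no critical point in that direction and runs off to infinity.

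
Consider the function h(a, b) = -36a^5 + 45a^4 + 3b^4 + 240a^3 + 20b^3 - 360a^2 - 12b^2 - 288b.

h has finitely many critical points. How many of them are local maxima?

2

h separates as a function of a plus a function of b, so ∇h=0 decouples.
∂h/∂a = -180a(a - 2)(a - 1)(a + 2) = 0 at a ∈ {-2, 0, 1, 2}; ∂h/∂b = 12(b - 2)(b + 3)(b + 4) = 0 at b ∈ {-4, -3, 2}.
The Hessian is diagonal: diag(h_aa, h_bb). Second derivatives: h_aa(-2)=4320, h_aa(0)=-720, h_aa(1)=540, h_aa(2)=-1440; h_bb(-4)=72, h_bb(-3)=-60, h_bb(2)=360.
Local maxima occur where both diagonal entries negative: (0, -3), (2, -3). Count: 2.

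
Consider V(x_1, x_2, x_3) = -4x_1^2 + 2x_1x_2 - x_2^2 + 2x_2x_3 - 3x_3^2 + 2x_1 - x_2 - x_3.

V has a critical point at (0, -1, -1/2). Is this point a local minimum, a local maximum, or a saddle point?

The Hessian is constant: H = [[-8, 2, 0], [2, -2, 2], [0, 2, -6]].
Leading principal minors: Δ₁ = -8, Δ₂ = 12, Δ₃ = -40.
The minors alternate sign starting negative (−, +, −), so H is negative definite: a local maximum.

local maximum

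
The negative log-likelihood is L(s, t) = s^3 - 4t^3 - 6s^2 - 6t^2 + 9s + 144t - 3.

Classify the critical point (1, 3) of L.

local maximum

The mixed partial ∂²L/∂s∂t is 0, so the Hessian at any point is diag(L_ss, L_tt) = diag(6(s - 2), -12(2t + 1)).
At (1, 3): H = diag(-6, -84).
Both eigenvalues are negative, so H is negative definite: a local maximum.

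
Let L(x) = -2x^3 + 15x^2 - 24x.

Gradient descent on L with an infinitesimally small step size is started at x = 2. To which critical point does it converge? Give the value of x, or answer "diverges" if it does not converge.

L'(x) = -6(x - 4)(x - 1), so L'(2) = 12.
Gradient descent moves in the -L' direction, i.e. x is decreasing.
The nearest critical point in that direction is x = 1, where L'' = 18 > 0 (a local minimum). The iterate converges there.

1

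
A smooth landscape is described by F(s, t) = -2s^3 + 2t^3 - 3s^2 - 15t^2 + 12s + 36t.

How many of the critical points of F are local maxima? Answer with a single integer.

1

F separates as a function of s plus a function of t, so ∇F=0 decouples.
∂F/∂s = -6(s - 1)(s + 2) = 0 at s ∈ {-2, 1}; ∂F/∂t = 6(t - 3)(t - 2) = 0 at t ∈ {2, 3}.
The Hessian is diagonal: diag(F_ss, F_tt). Second derivatives: F_ss(-2)=18, F_ss(1)=-18; F_tt(2)=-6, F_tt(3)=6.
Local maxima occur where both diagonal entries negative: (1, 2). Count: 1.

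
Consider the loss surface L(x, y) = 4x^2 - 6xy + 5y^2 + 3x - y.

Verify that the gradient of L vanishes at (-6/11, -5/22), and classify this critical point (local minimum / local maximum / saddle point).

∇L = (8x - 6y + 3, -6x + 10y - 1); substituting (-6/11, -5/22) gives ∇L = (0, 0), so (-6/11, -5/22) is indeed a critical point.
The Hessian of L is constant: H = [[8, -6], [-6, 10]].
det(H) = 8·10 − (-6)² = 44.
det(H) > 0 and tr(H) = 18 > 0, so H is positive definite and the point is a local minimum.

local minimum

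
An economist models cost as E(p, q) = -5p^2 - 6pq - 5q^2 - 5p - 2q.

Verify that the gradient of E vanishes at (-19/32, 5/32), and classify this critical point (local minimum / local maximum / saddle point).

∇E = (-10p - 6q - 5, -6p - 10q - 2); substituting (-19/32, 5/32) gives ∇E = (0, 0), so (-19/32, 5/32) is indeed a critical point.
The Hessian of E is constant: H = [[-10, -6], [-6, -10]].
det(H) = (-10)·(-10) − (-6)² = 64.
det(H) > 0 and tr(H) = -20 < 0, so H is negative definite and the point is a local maximum.

local maximum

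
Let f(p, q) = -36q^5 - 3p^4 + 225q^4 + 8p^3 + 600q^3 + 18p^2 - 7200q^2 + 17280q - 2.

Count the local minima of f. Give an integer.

f separates as a function of p plus a function of q, so ∇f=0 decouples.
∂f/∂p = -12p(p - 3)(p + 1) = 0 at p ∈ {-1, 0, 3}; ∂f/∂q = -180(q - 4)(q - 3)(q - 2)(q + 4) = 0 at q ∈ {-4, 2, 3, 4}.
The Hessian is diagonal: diag(f_pp, f_qq). Second derivatives: f_pp(-1)=-48, f_pp(0)=36, f_pp(3)=-144; f_qq(-4)=60480, f_qq(2)=-2160, f_qq(3)=1260, f_qq(4)=-2880.
Local minima occur where both diagonal entries positive: (0, -4), (0, 3). Count: 2.

2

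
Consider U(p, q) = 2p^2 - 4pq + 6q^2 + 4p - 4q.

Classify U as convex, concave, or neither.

convex

U is quadratic, so its Hessian is the constant matrix H = [[4, -4], [-4, 12]].
det(H) = 32, tr(H) = 16.
det(H) > 0 and tr(H) > 0, so H is positive definite everywhere: convex.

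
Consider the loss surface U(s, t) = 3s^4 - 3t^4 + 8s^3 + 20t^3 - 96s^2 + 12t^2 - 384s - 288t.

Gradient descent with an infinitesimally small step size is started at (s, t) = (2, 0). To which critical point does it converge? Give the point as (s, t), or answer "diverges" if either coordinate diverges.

U is separable, so gradient descent decouples: s follows -∂U/∂s, t follows -∂U/∂t.
∂U/∂s = 12(s - 4)(s + 2)(s + 4); at s=2 this is -576, so s increases.
∂U/∂t = -12(t - 4)(t - 3)(t + 2); at t=0 this is -288, so t increases.
s converges to its nearest critical value 4 (a local min of the s-part); t converges to 3. The iterate converges to (4, 3).

(4, 3)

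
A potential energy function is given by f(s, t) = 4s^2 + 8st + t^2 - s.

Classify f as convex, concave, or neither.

neither

f is quadratic, so its Hessian is the constant matrix H = [[8, 8], [8, 2]].
det(H) = -48, tr(H) = 10.
det(H) < 0, so H is indefinite: neither convex nor concave.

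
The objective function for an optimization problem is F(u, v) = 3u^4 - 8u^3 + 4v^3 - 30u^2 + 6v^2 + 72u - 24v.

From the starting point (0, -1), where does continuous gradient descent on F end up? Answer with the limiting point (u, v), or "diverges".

F is separable, so gradient descent decouples: u follows -∂F/∂u, v follows -∂F/∂v.
∂F/∂u = 12(u - 3)(u - 1)(u + 2); at u=0 this is 72, so u decreases.
∂F/∂v = 12(v - 1)(v + 2); at v=-1 this is -24, so v increases.
u converges to its nearest critical value -2 (a local min of the u-part); v converges to 1. The iterate converges to (-2, 1).

(-2, 1)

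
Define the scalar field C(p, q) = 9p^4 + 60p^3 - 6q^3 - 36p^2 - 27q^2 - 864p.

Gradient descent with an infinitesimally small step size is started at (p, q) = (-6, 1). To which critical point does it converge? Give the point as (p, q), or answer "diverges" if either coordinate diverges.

diverges

C is separable, so gradient descent decouples: p follows -∂C/∂p, q follows -∂C/∂q.
∂C/∂p = 36(p - 2)(p + 3)(p + 4); at p=-6 this is -1728, so p increases.
∂C/∂q = -18q(q + 3); at q=1 this is -72, so q increases.
The q-coordinate has no critical point in that direction and runs off to infinity.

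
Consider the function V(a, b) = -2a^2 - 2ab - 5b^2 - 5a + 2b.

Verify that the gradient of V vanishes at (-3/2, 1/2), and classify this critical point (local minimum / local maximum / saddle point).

local maximum

∇V = (-4a - 2b - 5, -2a - 10b + 2); substituting (-3/2, 1/2) gives ∇V = (0, 0), so (-3/2, 1/2) is indeed a critical point.
The Hessian of V is constant: H = [[-4, -2], [-2, -10]].
det(H) = (-4)·(-10) − (-2)² = 36.
det(H) > 0 and tr(H) = -14 < 0, so H is negative definite and the point is a local maximum.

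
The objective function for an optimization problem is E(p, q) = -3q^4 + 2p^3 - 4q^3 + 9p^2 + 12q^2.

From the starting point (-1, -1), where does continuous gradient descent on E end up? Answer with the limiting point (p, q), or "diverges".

(0, 0)

E is separable, so gradient descent decouples: p follows -∂E/∂p, q follows -∂E/∂q.
∂E/∂p = 6p(p + 3); at p=-1 this is -12, so p increases.
∂E/∂q = -12q(q - 1)(q + 2); at q=-1 this is -24, so q increases.
p converges to its nearest critical value 0 (a local min of the p-part); q converges to 0. The iterate converges to (0, 0).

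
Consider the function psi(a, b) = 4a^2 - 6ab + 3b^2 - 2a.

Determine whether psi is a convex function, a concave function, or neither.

psi is quadratic, so its Hessian is the constant matrix H = [[8, -6], [-6, 6]].
det(H) = 12, tr(H) = 14.
det(H) > 0 and tr(H) > 0, so H is positive definite everywhere: convex.

convex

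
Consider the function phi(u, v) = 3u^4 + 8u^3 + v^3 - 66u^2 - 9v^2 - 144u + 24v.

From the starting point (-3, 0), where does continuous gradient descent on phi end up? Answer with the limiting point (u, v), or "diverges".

diverges

phi is separable, so gradient descent decouples: u follows -∂phi/∂u, v follows -∂phi/∂v.
∂phi/∂u = 12(u - 3)(u + 1)(u + 4); at u=-3 this is 144, so u decreases.
∂phi/∂v = 3(v - 4)(v - 2); at v=0 this is 24, so v decreases.
The v-coordinate has no critical point in that direction and runs off to infinity.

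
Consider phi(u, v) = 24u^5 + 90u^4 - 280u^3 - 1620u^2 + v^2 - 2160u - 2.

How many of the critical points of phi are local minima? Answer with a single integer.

2

phi separates as a function of u plus a function of v, so ∇phi=0 decouples.
∂phi/∂u = 120(u - 3)(u + 1)(u + 2)(u + 3) = 0 at u ∈ {-3, -2, -1, 3}; ∂phi/∂v = 2v = 0 at v ∈ {0}.
The Hessian is diagonal: diag(phi_uu, phi_vv). Second derivatives: phi_uu(-3)=-1440, phi_uu(-2)=600, phi_uu(-1)=-960, phi_uu(3)=14400; phi_vv(0)=2.
Local minima occur where both diagonal entries positive: (-2, 0), (3, 0). Count: 2.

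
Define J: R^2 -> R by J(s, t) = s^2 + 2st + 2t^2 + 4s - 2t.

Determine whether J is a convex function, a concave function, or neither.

J is quadratic, so its Hessian is the constant matrix H = [[2, 2], [2, 4]].
det(H) = 4, tr(H) = 6.
det(H) > 0 and tr(H) > 0, so H is positive definite everywhere: convex.

convex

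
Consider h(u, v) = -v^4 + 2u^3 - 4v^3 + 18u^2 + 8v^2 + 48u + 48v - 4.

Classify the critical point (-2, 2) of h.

The mixed partial ∂²h/∂u∂v is 0, so the Hessian at any point is diag(h_uu, h_vv) = diag(12(u + 3), 4(-3v^2 - 6v + 4)).
At (-2, 2): H = diag(12, -80).
The eigenvalues have opposite signs, so H is indefinite: a saddle point.

saddle point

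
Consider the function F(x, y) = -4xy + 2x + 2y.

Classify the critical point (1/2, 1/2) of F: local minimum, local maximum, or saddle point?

The Hessian of F is constant: H = [[0, -4], [-4, 0]].
det(H) = 0·0 − (-4)² = -16.
Since det(H) < 0, H is indefinite and the critical point is a saddle point.

saddle point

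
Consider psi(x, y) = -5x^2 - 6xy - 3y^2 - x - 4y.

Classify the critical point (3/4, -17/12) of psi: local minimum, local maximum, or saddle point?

The Hessian of psi is constant: H = [[-10, -6], [-6, -6]].
det(H) = (-10)·(-6) − (-6)² = 24.
det(H) > 0 and tr(H) = -16 < 0, so H is negative definite and the point is a local maximum.

local maximum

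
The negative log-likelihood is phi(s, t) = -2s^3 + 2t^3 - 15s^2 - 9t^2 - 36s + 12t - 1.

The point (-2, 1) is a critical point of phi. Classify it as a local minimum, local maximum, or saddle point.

local maximum

The mixed partial ∂²phi/∂s∂t is 0, so the Hessian at any point is diag(phi_ss, phi_tt) = diag(-6(2s + 5), 6(2t - 3)).
At (-2, 1): H = diag(-6, -6).
Both eigenvalues are negative, so H is negative definite: a local maximum.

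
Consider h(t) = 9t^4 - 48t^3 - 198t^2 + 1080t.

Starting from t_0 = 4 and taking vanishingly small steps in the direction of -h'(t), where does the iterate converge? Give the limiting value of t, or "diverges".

5

h'(t) = 36(t - 5)(t - 2)(t + 3), so h'(4) = -504.
Gradient descent moves in the -h' direction, i.e. t is increasing.
The nearest critical point in that direction is t = 5, where h'' = 864 > 0 (a local minimum). The iterate converges there.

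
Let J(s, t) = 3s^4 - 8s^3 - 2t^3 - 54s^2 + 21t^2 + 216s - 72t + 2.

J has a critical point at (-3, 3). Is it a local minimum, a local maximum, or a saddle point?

The mixed partial ∂²J/∂s∂t is 0, so the Hessian at any point is diag(J_ss, J_tt) = diag(12(3s^2 - 4s - 9), 6(-2t + 7)).
At (-3, 3): H = diag(360, 6).
Both eigenvalues are positive, so H is positive definite: a local minimum.

local minimum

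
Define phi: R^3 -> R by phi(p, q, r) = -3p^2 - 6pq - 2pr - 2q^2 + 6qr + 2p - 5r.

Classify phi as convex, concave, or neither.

phi is quadratic, so its Hessian is the constant matrix H = [[-6, -6, -2], [-6, -4, 6], [-2, 6, 0]].
Leading principal minors: -6, -12, 376.
Neither pattern holds ⇒ H is indefinite ⇒ neither convex nor concave.

neither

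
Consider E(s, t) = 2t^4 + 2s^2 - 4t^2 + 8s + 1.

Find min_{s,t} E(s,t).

-9

E(s,t) separates as P(s) + Q(t) + 1, so its minimum is min P + min Q + 1.
P'(s) = 4s + 8 vanishes at s ∈ {-2}; Q'(t) = 8t(t - 1)(t + 1) vanishes at t ∈ {-1, 0, 1}.
Local minima of P (where P''>0): P(-2)=-8. Local minima of Q: Q(-1)=-2, Q(1)=-2.
So the global minimum of E is P(-2) + Q(-1) + 1 = -8 − 2 + 1 = -9, attained at (-2, -1).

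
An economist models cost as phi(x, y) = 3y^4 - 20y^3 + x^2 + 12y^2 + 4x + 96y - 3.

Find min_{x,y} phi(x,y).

-68

phi(x,y) separates as P(x) + Q(y) − 3, so its minimum is min P + min Q − 3.
P'(x) = 2x + 4 vanishes at x ∈ {-2}; Q'(y) = 12(y - 4)(y - 2)(y + 1) vanishes at y ∈ {-1, 2, 4}.
Local minima of P (where P''>0): P(-2)=-4. Local minima of Q: Q(-1)=-61, Q(4)=64.
So the global minimum of phi is P(-2) + Q(-1) − 3 = -4 − 61 − 3 = -68, attained at (-2, -1).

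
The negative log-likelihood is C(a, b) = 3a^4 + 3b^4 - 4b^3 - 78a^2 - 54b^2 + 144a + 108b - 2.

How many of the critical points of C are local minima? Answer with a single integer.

4

C separates as a function of a plus a function of b, so ∇C=0 decouples.
∂C/∂a = 12(a - 3)(a - 1)(a + 4) = 0 at a ∈ {-4, 1, 3}; ∂C/∂b = 12(b - 3)(b - 1)(b + 3) = 0 at b ∈ {-3, 1, 3}.
The Hessian is diagonal: diag(C_aa, C_bb). Second derivatives: C_aa(-4)=420, C_aa(1)=-120, C_aa(3)=168; C_bb(-3)=288, C_bb(1)=-96, C_bb(3)=144.
Local minima occur where both diagonal entries positive: (-4, -3), (-4, 3), (3, -3), (3, 3). Count: 4.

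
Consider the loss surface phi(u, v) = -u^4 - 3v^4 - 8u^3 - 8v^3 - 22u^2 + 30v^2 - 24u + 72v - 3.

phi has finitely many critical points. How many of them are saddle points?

4

phi separates as a function of u plus a function of v, so ∇phi=0 decouples.
∂phi/∂u = -4(u + 1)(u + 2)(u + 3) = 0 at u ∈ {-3, -2, -1}; ∂phi/∂v = -12(v - 2)(v + 1)(v + 3) = 0 at v ∈ {-3, -1, 2}.
The Hessian is diagonal: diag(phi_uu, phi_vv). Second derivatives: phi_uu(-3)=-8, phi_uu(-2)=4, phi_uu(-1)=-8; phi_vv(-3)=-120, phi_vv(-1)=72, phi_vv(2)=-180.
Saddle points occur where the two diagonal entries have opposite signs: (-3, -1), (-2, -3), (-2, 2), (-1, -1). Count: 4.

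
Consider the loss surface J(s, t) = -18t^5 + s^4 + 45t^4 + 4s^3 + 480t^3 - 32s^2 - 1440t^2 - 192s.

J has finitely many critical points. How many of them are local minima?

J separates as a function of s plus a function of t, so ∇J=0 decouples.
∂J/∂s = 4(s - 4)(s + 3)(s + 4) = 0 at s ∈ {-4, -3, 4}; ∂J/∂t = -90t(t - 4)(t - 2)(t + 4) = 0 at t ∈ {-4, 0, 2, 4}.
The Hessian is diagonal: diag(J_ss, J_tt). Second derivatives: J_ss(-4)=32, J_ss(-3)=-28, J_ss(4)=224; J_tt(-4)=17280, J_tt(0)=-2880, J_tt(2)=2160, J_tt(4)=-5760.
Local minima occur where both diagonal entries positive: (-4, -4), (-4, 2), (4, -4), (4, 2). Count: 4.

4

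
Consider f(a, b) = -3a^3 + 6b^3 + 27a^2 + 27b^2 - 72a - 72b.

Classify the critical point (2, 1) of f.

The mixed partial ∂²f/∂a∂b is 0, so the Hessian at any point is diag(f_aa, f_bb) = diag(18(-a + 3), 18(2b + 3)).
At (2, 1): H = diag(18, 90).
Both eigenvalues are positive, so H is positive definite: a local minimum.

local minimum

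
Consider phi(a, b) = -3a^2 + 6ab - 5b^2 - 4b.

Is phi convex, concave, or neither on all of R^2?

phi is quadratic, so its Hessian is the constant matrix H = [[-6, 6], [6, -10]].
det(H) = 24, tr(H) = -16.
det(H) > 0 and tr(H) < 0, so H is negative definite everywhere: concave.

concave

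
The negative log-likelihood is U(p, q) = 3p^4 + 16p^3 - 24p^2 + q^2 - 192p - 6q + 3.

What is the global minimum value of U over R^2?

-310

U(p,q) separates as A(p) + B(q) + 3, so its minimum is min A + min B + 3.
A'(p) = 12(p - 2)(p + 2)(p + 4) vanishes at p ∈ {-4, -2, 2}; B'(q) = 2q - 6 vanishes at q ∈ {3}.
Local minima of A (where A''>0): A(-4)=128, A(2)=-304. Local minima of B: B(3)=-9.
So the global minimum of U is A(2) + B(3) + 3 = -304 − 9 + 3 = -310, attained at (2, 3).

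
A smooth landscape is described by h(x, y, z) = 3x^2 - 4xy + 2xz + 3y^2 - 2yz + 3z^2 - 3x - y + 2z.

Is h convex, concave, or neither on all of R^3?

h is quadratic, so its Hessian is the constant matrix H = [[6, -4, 2], [-4, 6, -2], [2, -2, 6]].
Leading principal minors: 6, 20, 104.
All positive ⇒ H ≻ 0 ⇒ convex.

convex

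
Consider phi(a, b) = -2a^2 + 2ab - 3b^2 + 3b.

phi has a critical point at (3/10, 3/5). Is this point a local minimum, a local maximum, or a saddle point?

local maximum

The Hessian of phi is constant: H = [[-4, 2], [2, -6]].
det(H) = (-4)·(-6) − 2² = 20.
det(H) > 0 and tr(H) = -10 < 0, so H is negative definite and the point is a local maximum.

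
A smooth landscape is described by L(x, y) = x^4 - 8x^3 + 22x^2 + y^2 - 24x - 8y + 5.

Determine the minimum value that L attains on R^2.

-20

L(x,y) separates as P(x) + Q(y) + 5, so its minimum is min P + min Q + 5.
P'(x) = 4(x - 3)(x - 2)(x - 1) vanishes at x ∈ {1, 2, 3}; Q'(y) = 2y - 8 vanishes at y ∈ {4}.
Local minima of P (where P''>0): P(1)=-9, P(3)=-9. Local minima of Q: Q(4)=-16.
So the global minimum of L is P(1) + Q(4) + 5 = -9 − 16 + 5 = -20, attained at (1, 4).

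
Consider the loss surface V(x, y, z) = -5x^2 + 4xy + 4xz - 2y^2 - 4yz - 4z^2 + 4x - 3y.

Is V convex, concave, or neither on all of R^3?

concave

V is quadratic, so its Hessian is the constant matrix H = [[-10, 4, 4], [4, -4, -4], [4, -4, -8]].
Leading principal minors: -10, 24, -96.
Signs alternate −, +, − ⇒ H ≺ 0 ⇒ concave.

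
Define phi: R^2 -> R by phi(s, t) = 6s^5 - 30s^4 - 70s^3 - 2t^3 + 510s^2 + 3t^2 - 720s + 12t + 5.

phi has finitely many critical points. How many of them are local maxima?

phi separates as a function of s plus a function of t, so ∇phi=0 decouples.
∂phi/∂s = 30(s - 4)(s - 2)(s - 1)(s + 3) = 0 at s ∈ {-3, 1, 2, 4}; ∂phi/∂t = -6(t - 2)(t + 1) = 0 at t ∈ {-1, 2}.
The Hessian is diagonal: diag(phi_ss, phi_tt). Second derivatives: phi_ss(-3)=-4200, phi_ss(1)=360, phi_ss(2)=-300, phi_ss(4)=1260; phi_tt(-1)=18, phi_tt(2)=-18.
Local maxima occur where both diagonal entries negative: (-3, 2), (2, 2). Count: 2.

2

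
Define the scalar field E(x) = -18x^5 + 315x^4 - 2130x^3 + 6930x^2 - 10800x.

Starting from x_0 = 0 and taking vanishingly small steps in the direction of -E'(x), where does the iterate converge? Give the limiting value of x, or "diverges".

E'(x) = -90(x - 5)(x - 4)(x - 3)(x - 2), so E'(0) = -10800.
Gradient descent moves in the -E' direction, i.e. x is increasing.
The nearest critical point in that direction is x = 2, where E'' = 540 > 0 (a local minimum). The iterate converges there.

2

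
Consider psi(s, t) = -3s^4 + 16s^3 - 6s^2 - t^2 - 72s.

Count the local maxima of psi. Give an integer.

2

psi separates as a function of s plus a function of t, so ∇psi=0 decouples.
∂psi/∂s = -12(s - 3)(s - 2)(s + 1) = 0 at s ∈ {-1, 2, 3}; ∂psi/∂t = -2t = 0 at t ∈ {0}.
The Hessian is diagonal: diag(psi_ss, psi_tt). Second derivatives: psi_ss(-1)=-144, psi_ss(2)=36, psi_ss(3)=-48; psi_tt(0)=-2.
Local maxima occur where both diagonal entries negative: (-1, 0), (3, 0). Count: 2.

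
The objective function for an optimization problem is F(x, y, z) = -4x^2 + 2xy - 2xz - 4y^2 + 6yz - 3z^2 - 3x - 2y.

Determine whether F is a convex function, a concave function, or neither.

concave

F is quadratic, so its Hessian is the constant matrix H = [[-8, 2, -2], [2, -8, 6], [-2, 6, -6]].
Leading principal minors: -8, 60, -88.
Signs alternate −, +, − ⇒ H ≺ 0 ⇒ concave.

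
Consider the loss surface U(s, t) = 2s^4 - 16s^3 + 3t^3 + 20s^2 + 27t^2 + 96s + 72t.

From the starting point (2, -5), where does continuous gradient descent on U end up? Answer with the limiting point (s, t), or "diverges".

U is separable, so gradient descent decouples: s follows -∂U/∂s, t follows -∂U/∂t.
∂U/∂s = 8(s - 4)(s - 3)(s + 1); at s=2 this is 48, so s decreases.
∂U/∂t = 9(t + 2)(t + 4); at t=-5 this is 27, so t decreases.
The t-coordinate has no critical point in that direction and runs off to infinity.

diverges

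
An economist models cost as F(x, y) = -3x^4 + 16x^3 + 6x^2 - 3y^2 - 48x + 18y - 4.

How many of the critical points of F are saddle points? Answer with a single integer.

F separates as a function of x plus a function of y, so ∇F=0 decouples.
∂F/∂x = -12(x - 4)(x - 1)(x + 1) = 0 at x ∈ {-1, 1, 4}; ∂F/∂y = -6(y - 3) = 0 at y ∈ {3}.
The Hessian is diagonal: diag(F_xx, F_yy). Second derivatives: F_xx(-1)=-120, F_xx(1)=72, F_xx(4)=-180; F_yy(3)=-6.
Saddle points occur where the two diagonal entries have opposite signs: (1, 3). Count: 1.

1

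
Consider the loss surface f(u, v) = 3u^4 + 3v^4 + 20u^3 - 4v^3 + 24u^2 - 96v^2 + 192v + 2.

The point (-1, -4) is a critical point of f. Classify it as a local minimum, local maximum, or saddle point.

The mixed partial ∂²f/∂u∂v is 0, so the Hessian at any point is diag(f_uu, f_vv) = diag(12(3u^2 + 10u + 4), 12(3v^2 - 2v - 16)).
At (-1, -4): H = diag(-36, 480).
The eigenvalues have opposite signs, so H is indefinite: a saddle point.

saddle point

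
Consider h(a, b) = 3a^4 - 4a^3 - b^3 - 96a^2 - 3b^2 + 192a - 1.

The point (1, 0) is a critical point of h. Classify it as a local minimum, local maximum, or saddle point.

The mixed partial ∂²h/∂a∂b is 0, so the Hessian at any point is diag(h_aa, h_bb) = diag(12(3a^2 - 2a - 16), -6(b + 1)).
At (1, 0): H = diag(-180, -6).
Both eigenvalues are negative, so H is negative definite: a local maximum.

local maximum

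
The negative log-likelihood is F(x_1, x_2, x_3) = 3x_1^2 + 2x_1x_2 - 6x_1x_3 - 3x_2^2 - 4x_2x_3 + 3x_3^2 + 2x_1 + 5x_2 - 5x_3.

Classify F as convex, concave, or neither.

neither

F is quadratic, so its Hessian is the constant matrix H = [[6, 2, -6], [2, -6, -4], [-6, -4, 6]].
Leading principal minors: 6, -40, -24.
Neither pattern holds ⇒ H is indefinite ⇒ neither convex nor concave.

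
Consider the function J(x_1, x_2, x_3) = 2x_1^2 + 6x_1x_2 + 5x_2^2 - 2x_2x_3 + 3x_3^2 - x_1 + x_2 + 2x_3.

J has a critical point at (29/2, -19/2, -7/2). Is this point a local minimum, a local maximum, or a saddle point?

local minimum

The Hessian is constant: H = [[4, 6, 0], [6, 10, -2], [0, -2, 6]].
Leading principal minors: Δ₁ = 4, Δ₂ = 4, Δ₃ = 8.
All leading minors are positive, so H is positive definite: a local minimum.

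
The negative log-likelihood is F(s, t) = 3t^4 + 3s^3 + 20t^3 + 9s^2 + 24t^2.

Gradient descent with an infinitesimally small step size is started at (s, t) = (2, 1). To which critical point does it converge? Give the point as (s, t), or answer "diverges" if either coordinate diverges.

(0, 0)

F is separable, so gradient descent decouples: s follows -∂F/∂s, t follows -∂F/∂t.
∂F/∂s = 9s(s + 2); at s=2 this is 72, so s decreases.
∂F/∂t = 12t(t + 1)(t + 4); at t=1 this is 120, so t decreases.
s converges to its nearest critical value 0 (a local min of the s-part); t converges to 0. The iterate converges to (0, 0).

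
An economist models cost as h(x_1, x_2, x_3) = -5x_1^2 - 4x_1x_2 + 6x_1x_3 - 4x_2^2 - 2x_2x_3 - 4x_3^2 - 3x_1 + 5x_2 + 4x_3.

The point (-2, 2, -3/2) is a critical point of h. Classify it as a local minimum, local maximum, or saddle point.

The Hessian is constant: H = [[-10, -4, 6], [-4, -8, -2], [6, -2, -8]].
Leading principal minors: Δ₁ = -10, Δ₂ = 64, Δ₃ = -88.
The minors alternate sign starting negative (−, +, −), so H is negative definite: a local maximum.

local maximum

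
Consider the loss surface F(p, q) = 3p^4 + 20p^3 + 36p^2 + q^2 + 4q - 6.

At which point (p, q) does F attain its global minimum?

(0, -2)

F(p,q) separates as A(p) + B(q) − 6, so its minimum is min A + min B − 6.
A'(p) = 12p(p + 2)(p + 3) vanishes at p ∈ {-3, -2, 0}; B'(q) = 2q + 4 vanishes at q ∈ {-2}.
Local minima of A (where A''>0): A(-3)=27, A(0)=0. Local minima of B: B(-2)=-4.
So the global minimum of F is A(0) + B(-2) − 6 = 0 − 4 − 6 = -10, attained at (0, -2).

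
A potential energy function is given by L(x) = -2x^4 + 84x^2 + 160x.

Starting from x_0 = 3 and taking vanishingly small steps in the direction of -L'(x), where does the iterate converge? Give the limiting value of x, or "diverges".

-1

L'(x) = -8(x - 5)(x + 1)(x + 4), so L'(3) = 448.
Gradient descent moves in the -L' direction, i.e. x is decreasing.
The nearest critical point in that direction is x = -1, where L'' = 144 > 0 (a local minimum). The iterate converges there.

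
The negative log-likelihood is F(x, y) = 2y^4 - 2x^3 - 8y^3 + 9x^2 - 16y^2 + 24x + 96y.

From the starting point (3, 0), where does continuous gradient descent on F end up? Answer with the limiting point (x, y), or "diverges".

(-1, -2)

F is separable, so gradient descent decouples: x follows -∂F/∂x, y follows -∂F/∂y.
∂F/∂x = -6(x - 4)(x + 1); at x=3 this is 24, so x decreases.
∂F/∂y = 8(y - 3)(y - 2)(y + 2); at y=0 this is 96, so y decreases.
x converges to its nearest critical value -1 (a local min of the x-part); y converges to -2. The iterate converges to (-1, -2).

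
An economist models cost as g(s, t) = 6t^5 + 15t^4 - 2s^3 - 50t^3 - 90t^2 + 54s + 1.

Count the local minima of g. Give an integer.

2

g separates as a function of s plus a function of t, so ∇g=0 decouples.
∂g/∂s = -6(s - 3)(s + 3) = 0 at s ∈ {-3, 3}; ∂g/∂t = 30t(t - 2)(t + 1)(t + 3) = 0 at t ∈ {-3, -1, 0, 2}.
The Hessian is diagonal: diag(g_ss, g_tt). Second derivatives: g_ss(-3)=36, g_ss(3)=-36; g_tt(-3)=-900, g_tt(-1)=180, g_tt(0)=-180, g_tt(2)=900.
Local minima occur where both diagonal entries positive: (-3, -1), (-3, 2). Count: 2.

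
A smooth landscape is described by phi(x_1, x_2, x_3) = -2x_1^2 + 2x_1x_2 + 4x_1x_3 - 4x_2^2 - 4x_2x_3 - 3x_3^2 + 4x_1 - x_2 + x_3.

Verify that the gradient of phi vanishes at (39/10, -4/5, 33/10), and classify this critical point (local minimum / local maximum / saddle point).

local maximum

∇phi = (-4x_1 + 2x_2 + 4x_3 + 4, 2x_1 - 8x_2 - 4x_3 - 1, 4x_1 - 4x_2 - 6x_3 + 1); substituting (39/10, -4/5, 33/10) gives ∇phi = (0, 0, 0), so (39/10, -4/5, 33/10) is indeed a critical point.
The Hessian is constant: H = [[-4, 2, 4], [2, -8, -4], [4, -4, -6]].
Leading principal minors: Δ₁ = -4, Δ₂ = 28, Δ₃ = -40.
The minors alternate sign starting negative (−, +, −), so H is negative definite: a local maximum.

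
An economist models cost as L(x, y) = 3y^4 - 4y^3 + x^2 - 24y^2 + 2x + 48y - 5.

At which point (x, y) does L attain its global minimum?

L(x,y) separates as P(x) + Q(y) − 5, so its minimum is min P + min Q − 5.
P'(x) = 2x + 2 vanishes at x ∈ {-1}; Q'(y) = 12(y - 2)(y - 1)(y + 2) vanishes at y ∈ {-2, 1, 2}.
Local minima of P (where P''>0): P(-1)=-1. Local minima of Q: Q(-2)=-112, Q(2)=16.
So the global minimum of L is P(-1) + Q(-2) − 5 = -1 − 112 − 5 = -118, attained at (-1, -2).

(-1, -2)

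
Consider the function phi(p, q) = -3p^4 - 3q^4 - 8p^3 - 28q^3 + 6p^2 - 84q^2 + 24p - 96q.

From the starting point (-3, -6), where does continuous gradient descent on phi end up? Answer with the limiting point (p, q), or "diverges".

diverges

phi is separable, so gradient descent decouples: p follows -∂phi/∂p, q follows -∂phi/∂q.
∂phi/∂p = -12(p - 1)(p + 1)(p + 2); at p=-3 this is 96, so p decreases.
∂phi/∂q = -12(q + 1)(q + 2)(q + 4); at q=-6 this is 480, so q decreases.
The p-coordinate has no critical point in that direction and runs off to infinity.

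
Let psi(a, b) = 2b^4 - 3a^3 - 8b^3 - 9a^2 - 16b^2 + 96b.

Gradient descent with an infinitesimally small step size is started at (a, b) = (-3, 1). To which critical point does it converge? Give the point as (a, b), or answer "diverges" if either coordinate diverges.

(-2, -2)

psi is separable, so gradient descent decouples: a follows -∂psi/∂a, b follows -∂psi/∂b.
∂psi/∂a = -9a(a + 2); at a=-3 this is -27, so a increases.
∂psi/∂b = 8(b - 3)(b - 2)(b + 2); at b=1 this is 48, so b decreases.
a converges to its nearest critical value -2 (a local min of the a-part); b converges to -2. The iterate converges to (-2, -2).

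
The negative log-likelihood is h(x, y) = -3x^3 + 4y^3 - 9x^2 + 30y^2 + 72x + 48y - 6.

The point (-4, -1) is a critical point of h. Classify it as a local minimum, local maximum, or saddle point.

The mixed partial ∂²h/∂x∂y is 0, so the Hessian at any point is diag(h_xx, h_yy) = diag(-18(x + 1), 12(2y + 5)).
At (-4, -1): H = diag(54, 36).
Both eigenvalues are positive, so H is positive definite: a local minimum.

local minimum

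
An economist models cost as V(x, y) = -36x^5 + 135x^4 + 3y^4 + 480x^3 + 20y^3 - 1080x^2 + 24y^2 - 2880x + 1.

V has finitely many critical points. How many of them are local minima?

V separates as a function of x plus a function of y, so ∇V=0 decouples.
∂V/∂x = -180(x - 4)(x - 2)(x + 1)(x + 2) = 0 at x ∈ {-2, -1, 2, 4}; ∂V/∂y = 12y(y + 1)(y + 4) = 0 at y ∈ {-4, -1, 0}.
The Hessian is diagonal: diag(V_xx, V_yy). Second derivatives: V_xx(-2)=4320, V_xx(-1)=-2700, V_xx(2)=4320, V_xx(4)=-10800; V_yy(-4)=144, V_yy(-1)=-36, V_yy(0)=48.
Local minima occur where both diagonal entries positive: (-2, -4), (-2, 0), (2, -4), (2, 0). Count: 4.

4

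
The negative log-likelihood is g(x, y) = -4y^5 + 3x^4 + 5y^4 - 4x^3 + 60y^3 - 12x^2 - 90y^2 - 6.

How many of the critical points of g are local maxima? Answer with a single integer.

g separates as a function of x plus a function of y, so ∇g=0 decouples.
∂g/∂x = 12x(x - 2)(x + 1) = 0 at x ∈ {-1, 0, 2}; ∂g/∂y = -20y(y - 3)(y - 1)(y + 3) = 0 at y ∈ {-3, 0, 1, 3}.
The Hessian is diagonal: diag(g_xx, g_yy). Second derivatives: g_xx(-1)=36, g_xx(0)=-24, g_xx(2)=72; g_yy(-3)=1440, g_yy(0)=-180, g_yy(1)=160, g_yy(3)=-720.
Local maxima occur where both diagonal entries negative: (0, 0), (0, 3). Count: 2.

2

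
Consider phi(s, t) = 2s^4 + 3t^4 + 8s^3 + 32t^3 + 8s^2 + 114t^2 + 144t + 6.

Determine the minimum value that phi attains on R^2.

-53

phi(s,t) separates as P(s) + Q(t) + 6, so its minimum is min P + min Q + 6.
P'(s) = 8s(s + 1)(s + 2) vanishes at s ∈ {-2, -1, 0}; Q'(t) = 12(t + 1)(t + 3)(t + 4) vanishes at t ∈ {-4, -3, -1}.
Local minima of P (where P''>0): P(-2)=0, P(0)=0. Local minima of Q: Q(-4)=-32, Q(-1)=-59.
So the global minimum of phi is P(-2) + Q(-1) + 6 = 0 − 59 + 6 = -53, attained at (-2, -1).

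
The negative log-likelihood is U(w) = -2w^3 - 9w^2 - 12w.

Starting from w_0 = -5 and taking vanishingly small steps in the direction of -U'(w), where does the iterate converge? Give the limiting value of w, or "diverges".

U'(w) = -6(w + 1)(w + 2), so U'(-5) = -72.
Gradient descent moves in the -U' direction, i.e. w is increasing.
The nearest critical point in that direction is w = -2, where U'' = 6 > 0 (a local minimum). The iterate converges there.

-2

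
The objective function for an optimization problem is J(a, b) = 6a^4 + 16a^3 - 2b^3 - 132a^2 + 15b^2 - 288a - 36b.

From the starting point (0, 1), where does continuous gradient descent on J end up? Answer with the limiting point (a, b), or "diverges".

(3, 2)

J is separable, so gradient descent decouples: a follows -∂J/∂a, b follows -∂J/∂b.
∂J/∂a = 24(a - 3)(a + 1)(a + 4); at a=0 this is -288, so a increases.
∂J/∂b = -6(b - 3)(b - 2); at b=1 this is -12, so b increases.
a converges to its nearest critical value 3 (a local min of the a-part); b converges to 2. The iterate converges to (3, 2).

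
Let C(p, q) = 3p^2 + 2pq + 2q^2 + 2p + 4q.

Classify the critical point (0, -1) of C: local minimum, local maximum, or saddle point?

The Hessian of C is constant: H = [[6, 2], [2, 4]].
det(H) = 6·4 − 2² = 20.
det(H) > 0 and tr(H) = 10 > 0, so H is positive definite and the point is a local minimum.

local minimum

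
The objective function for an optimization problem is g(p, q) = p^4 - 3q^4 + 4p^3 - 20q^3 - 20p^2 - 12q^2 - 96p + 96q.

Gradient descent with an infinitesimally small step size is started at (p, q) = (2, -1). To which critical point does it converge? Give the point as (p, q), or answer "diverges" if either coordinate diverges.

(3, -2)

g is separable, so gradient descent decouples: p follows -∂g/∂p, q follows -∂g/∂q.
∂g/∂p = 4(p - 3)(p + 2)(p + 4); at p=2 this is -96, so p increases.
∂g/∂q = -12(q - 1)(q + 2)(q + 4); at q=-1 this is 72, so q decreases.
p converges to its nearest critical value 3 (a local min of the p-part); q converges to -2. The iterate converges to (3, -2).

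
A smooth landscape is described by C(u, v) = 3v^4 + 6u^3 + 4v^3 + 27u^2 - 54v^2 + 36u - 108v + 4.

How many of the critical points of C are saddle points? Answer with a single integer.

3

C separates as a function of u plus a function of v, so ∇C=0 decouples.
∂C/∂u = 18(u + 1)(u + 2) = 0 at u ∈ {-2, -1}; ∂C/∂v = 12(v - 3)(v + 1)(v + 3) = 0 at v ∈ {-3, -1, 3}.
The Hessian is diagonal: diag(C_uu, C_vv). Second derivatives: C_uu(-2)=-18, C_uu(-1)=18; C_vv(-3)=144, C_vv(-1)=-96, C_vv(3)=288.
Saddle points occur where the two diagonal entries have opposite signs: (-2, -3), (-2, 3), (-1, -1). Count: 3.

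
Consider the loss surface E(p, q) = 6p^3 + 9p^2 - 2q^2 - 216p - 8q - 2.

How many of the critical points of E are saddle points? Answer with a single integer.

E separates as a function of p plus a function of q, so ∇E=0 decouples.
∂E/∂p = 18(p - 3)(p + 4) = 0 at p ∈ {-4, 3}; ∂E/∂q = -4(q + 2) = 0 at q ∈ {-2}.
The Hessian is diagonal: diag(E_pp, E_qq). Second derivatives: E_pp(-4)=-126, E_pp(3)=126; E_qq(-2)=-4.
Saddle points occur where the two diagonal entries have opposite signs: (3, -2). Count: 1.

1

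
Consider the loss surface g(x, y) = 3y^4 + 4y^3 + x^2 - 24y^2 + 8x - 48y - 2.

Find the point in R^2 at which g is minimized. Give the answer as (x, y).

g(x,y) separates as P(x) + Q(y) − 2, so its minimum is min P + min Q − 2.
P'(x) = 2x + 8 vanishes at x ∈ {-4}; Q'(y) = 12(y - 2)(y + 1)(y + 2) vanishes at y ∈ {-2, -1, 2}.
Local minima of P (where P''>0): P(-4)=-16. Local minima of Q: Q(-2)=16, Q(2)=-112.
So the global minimum of g is P(-4) + Q(2) − 2 = -16 − 112 − 2 = -130, attained at (-4, 2).

(-4, 2)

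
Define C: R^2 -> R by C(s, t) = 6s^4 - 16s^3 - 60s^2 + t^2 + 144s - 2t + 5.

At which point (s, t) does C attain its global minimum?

(-2, 1)

C(s,t) separates as P(s) + Q(t) + 5, so its minimum is min P + min Q + 5.
P'(s) = 24(s - 3)(s - 1)(s + 2) vanishes at s ∈ {-2, 1, 3}; Q'(t) = 2(t - 1) vanishes at t ∈ {1}.
Local minima of P (where P''>0): P(-2)=-304, P(3)=-54. Local minima of Q: Q(1)=-1.
So the global minimum of C is P(-2) + Q(1) + 5 = -304 − 1 + 5 = -300, attained at (-2, 1).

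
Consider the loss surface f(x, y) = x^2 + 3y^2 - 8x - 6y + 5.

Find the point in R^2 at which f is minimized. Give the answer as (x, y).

f(x,y) separates as P(x) + Q(y) + 5, so its minimum is min P + min Q + 5.
P'(x) = 2x - 8 vanishes at x ∈ {4}; Q'(y) = 6y - 6 vanishes at y ∈ {1}.
Local minima of P (where P''>0): P(4)=-16. Local minima of Q: Q(1)=-3.
So the global minimum of f is P(4) + Q(1) + 5 = -16 − 3 + 5 = -14, attained at (4, 1).

(4, 1)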